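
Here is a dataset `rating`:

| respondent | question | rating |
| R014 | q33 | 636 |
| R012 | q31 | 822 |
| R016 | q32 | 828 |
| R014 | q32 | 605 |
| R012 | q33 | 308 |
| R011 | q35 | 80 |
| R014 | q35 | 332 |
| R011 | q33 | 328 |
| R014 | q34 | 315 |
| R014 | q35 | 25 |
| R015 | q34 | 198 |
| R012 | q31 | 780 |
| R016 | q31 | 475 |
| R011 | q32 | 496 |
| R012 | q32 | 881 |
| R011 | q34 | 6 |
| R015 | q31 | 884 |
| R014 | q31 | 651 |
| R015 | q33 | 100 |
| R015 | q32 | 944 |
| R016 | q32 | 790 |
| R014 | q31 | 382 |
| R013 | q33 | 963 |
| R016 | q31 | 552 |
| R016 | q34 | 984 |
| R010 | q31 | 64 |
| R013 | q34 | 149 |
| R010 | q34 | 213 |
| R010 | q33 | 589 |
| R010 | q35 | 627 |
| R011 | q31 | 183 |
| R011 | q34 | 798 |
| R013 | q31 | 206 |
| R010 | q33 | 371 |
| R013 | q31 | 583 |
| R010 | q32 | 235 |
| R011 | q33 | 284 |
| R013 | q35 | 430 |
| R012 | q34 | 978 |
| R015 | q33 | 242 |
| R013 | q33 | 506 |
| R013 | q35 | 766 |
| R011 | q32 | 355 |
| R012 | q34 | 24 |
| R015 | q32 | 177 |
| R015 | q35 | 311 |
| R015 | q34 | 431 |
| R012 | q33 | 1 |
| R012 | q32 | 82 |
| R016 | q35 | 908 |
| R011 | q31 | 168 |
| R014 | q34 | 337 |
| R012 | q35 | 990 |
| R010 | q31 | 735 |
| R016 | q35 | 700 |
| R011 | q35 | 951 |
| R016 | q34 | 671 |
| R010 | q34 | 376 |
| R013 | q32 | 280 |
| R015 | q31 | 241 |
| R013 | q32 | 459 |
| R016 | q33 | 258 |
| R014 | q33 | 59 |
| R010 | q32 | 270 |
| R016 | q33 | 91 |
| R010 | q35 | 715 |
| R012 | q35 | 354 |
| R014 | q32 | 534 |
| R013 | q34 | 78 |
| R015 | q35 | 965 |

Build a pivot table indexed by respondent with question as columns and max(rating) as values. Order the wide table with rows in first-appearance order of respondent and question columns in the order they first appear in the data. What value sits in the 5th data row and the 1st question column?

With rows in first-appearance order of respondent, row 5 is respondent=R015. question columns in first-appearance order: q33, q31, q32, q35, q34; column 1 is q33.
Long rows with respondent=R015, question=q33: max(100, 242) = 242.

242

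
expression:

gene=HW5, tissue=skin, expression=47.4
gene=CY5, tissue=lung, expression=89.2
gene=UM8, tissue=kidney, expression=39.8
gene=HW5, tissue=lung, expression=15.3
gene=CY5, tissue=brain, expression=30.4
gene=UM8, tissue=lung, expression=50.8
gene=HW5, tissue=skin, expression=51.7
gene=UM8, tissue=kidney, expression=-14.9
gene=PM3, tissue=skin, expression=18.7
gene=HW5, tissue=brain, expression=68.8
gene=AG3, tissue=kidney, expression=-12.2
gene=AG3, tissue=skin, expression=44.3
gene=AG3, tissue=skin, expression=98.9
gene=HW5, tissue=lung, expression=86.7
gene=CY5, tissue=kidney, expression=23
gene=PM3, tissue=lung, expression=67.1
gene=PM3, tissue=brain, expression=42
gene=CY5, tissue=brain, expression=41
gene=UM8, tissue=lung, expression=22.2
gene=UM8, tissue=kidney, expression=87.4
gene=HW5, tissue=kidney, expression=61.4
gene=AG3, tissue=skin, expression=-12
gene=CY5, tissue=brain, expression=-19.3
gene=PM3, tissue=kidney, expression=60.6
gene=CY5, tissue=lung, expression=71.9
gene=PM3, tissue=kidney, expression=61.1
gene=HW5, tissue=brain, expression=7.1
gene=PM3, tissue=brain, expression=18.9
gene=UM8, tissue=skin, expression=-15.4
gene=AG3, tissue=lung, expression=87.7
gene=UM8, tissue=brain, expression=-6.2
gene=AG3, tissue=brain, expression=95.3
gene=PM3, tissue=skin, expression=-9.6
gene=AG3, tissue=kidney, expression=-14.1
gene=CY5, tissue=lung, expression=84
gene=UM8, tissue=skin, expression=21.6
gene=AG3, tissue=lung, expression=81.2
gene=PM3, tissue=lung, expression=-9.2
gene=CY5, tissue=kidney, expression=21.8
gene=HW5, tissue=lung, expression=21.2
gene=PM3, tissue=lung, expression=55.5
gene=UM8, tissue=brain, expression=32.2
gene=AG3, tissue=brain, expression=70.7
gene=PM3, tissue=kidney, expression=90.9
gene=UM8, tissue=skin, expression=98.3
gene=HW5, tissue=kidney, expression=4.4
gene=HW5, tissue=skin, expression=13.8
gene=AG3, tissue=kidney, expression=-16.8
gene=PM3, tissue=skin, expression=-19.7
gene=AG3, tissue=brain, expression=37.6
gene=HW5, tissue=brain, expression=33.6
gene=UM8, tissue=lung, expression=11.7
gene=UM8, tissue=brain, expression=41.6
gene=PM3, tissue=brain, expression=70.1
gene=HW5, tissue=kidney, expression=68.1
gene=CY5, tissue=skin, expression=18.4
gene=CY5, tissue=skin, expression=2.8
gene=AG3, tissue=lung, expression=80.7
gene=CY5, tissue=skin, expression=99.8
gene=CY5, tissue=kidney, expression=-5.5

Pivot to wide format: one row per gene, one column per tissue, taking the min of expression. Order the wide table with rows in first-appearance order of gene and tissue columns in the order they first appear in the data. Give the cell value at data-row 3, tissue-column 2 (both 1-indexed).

With rows in first-appearance order of gene, row 3 is gene=UM8. tissue columns in first-appearance order: skin, lung, kidney, brain; column 2 is lung.
Long rows with gene=UM8, tissue=lung: min(50.8, 22.2, 11.7) = 11.7.

11.7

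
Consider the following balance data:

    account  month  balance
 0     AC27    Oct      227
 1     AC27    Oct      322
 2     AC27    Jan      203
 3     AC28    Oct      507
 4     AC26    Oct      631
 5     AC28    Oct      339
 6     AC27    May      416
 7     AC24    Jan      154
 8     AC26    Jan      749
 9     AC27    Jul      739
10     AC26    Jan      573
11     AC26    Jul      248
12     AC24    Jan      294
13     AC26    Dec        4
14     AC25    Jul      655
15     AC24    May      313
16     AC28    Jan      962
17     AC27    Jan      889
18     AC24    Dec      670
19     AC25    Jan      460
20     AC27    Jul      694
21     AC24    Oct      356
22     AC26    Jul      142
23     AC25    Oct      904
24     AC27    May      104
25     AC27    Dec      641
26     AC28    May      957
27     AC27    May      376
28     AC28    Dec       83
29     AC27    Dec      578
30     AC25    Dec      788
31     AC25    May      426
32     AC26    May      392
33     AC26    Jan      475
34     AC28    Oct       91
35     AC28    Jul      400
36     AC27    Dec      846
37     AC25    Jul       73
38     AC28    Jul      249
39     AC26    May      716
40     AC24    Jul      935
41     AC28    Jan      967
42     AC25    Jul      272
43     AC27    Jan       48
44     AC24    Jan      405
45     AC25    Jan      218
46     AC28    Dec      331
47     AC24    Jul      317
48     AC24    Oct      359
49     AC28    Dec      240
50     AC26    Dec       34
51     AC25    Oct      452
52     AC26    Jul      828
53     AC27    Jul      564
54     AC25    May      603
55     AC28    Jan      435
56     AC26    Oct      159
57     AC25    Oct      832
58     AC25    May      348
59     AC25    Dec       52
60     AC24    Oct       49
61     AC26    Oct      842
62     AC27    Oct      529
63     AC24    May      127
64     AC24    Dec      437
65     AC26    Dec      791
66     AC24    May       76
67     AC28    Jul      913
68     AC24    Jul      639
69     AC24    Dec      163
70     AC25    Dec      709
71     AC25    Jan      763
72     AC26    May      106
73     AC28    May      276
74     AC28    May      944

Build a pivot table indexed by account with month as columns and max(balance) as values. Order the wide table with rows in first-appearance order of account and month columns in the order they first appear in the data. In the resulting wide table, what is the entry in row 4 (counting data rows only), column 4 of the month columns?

With rows in first-appearance order of account, row 4 is account=AC24. month columns in first-appearance order: Oct, Jan, May, Jul, Dec; column 4 is Jul.
Long rows with account=AC24, month=Jul: max(935, 317, 639) = 935.

935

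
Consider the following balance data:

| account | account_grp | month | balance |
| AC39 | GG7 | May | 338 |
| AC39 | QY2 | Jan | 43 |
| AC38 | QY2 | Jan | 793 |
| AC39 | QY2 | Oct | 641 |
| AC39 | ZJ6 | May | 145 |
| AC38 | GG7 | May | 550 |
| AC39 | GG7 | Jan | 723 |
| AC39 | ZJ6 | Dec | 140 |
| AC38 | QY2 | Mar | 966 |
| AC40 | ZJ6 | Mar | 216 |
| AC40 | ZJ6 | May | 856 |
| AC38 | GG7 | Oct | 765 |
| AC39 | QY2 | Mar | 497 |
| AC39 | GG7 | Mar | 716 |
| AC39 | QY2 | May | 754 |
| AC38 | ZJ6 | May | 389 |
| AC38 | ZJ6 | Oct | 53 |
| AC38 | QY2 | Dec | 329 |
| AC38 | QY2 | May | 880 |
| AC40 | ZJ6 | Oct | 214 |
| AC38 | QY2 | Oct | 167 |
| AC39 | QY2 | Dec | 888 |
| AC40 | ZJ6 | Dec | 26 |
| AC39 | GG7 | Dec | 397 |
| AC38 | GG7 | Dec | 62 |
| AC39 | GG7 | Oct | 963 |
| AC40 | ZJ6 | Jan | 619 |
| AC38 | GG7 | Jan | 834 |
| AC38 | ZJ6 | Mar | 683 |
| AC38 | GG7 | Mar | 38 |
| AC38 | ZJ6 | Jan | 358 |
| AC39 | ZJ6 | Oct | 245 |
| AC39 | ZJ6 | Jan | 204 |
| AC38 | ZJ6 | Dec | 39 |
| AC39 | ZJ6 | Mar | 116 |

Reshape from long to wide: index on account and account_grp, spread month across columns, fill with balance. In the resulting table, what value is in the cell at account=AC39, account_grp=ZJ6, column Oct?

Wide layout: rows indexed by account and account_grp, columns are the 5 distinct month values (May, Jan, Oct, Dec, Mar).
Cell (account=AC39, account_grp=ZJ6, month=Oct) draws from the long row where account=AC39, account_grp=ZJ6 and month=Oct, which has balance=245.

245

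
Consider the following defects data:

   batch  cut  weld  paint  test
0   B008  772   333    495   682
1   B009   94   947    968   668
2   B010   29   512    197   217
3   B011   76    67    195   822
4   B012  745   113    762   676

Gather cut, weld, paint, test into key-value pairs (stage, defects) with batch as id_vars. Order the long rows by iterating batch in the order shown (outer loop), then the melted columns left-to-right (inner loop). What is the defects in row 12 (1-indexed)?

20 rows total (5 × 4). Row 12: index ⌊(12-1)/4⌋ = 2 into batch → B010; (12-1) mod 4 = 3 into the melted columns → test.
So row 12 is (B010, test, 217); defects = 217.

217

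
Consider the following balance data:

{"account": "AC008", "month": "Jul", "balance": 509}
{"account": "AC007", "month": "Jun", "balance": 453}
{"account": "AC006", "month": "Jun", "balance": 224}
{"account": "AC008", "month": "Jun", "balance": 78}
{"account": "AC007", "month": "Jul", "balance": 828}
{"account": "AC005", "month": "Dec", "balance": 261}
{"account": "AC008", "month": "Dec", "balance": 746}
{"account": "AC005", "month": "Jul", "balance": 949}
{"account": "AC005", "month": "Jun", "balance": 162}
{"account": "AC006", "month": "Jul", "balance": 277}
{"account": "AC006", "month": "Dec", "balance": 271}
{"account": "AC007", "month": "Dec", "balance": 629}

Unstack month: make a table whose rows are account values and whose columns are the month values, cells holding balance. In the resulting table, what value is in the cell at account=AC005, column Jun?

162

Wide layout: rows indexed by account, columns are the 3 distinct month values (Jul, Jun, Dec).
Cell (account=AC005, month=Jun) draws from the long row where account=AC005 and month=Jun, which has balance=162.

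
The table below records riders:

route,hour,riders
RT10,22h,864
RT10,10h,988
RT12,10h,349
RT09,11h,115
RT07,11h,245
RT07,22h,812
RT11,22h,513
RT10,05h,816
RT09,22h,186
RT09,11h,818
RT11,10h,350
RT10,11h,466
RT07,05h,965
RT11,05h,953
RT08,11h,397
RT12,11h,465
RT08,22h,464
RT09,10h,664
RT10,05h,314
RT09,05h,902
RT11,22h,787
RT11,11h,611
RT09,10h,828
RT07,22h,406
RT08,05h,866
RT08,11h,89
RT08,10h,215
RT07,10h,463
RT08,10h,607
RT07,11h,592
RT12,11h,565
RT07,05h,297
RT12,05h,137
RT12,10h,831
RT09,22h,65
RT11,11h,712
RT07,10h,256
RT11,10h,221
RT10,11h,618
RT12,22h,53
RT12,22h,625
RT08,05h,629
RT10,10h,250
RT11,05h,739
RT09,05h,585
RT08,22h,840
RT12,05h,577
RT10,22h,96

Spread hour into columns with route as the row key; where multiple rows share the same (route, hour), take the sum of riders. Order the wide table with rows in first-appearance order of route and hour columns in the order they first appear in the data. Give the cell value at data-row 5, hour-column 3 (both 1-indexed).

With rows in first-appearance order of route, row 5 is route=RT11. hour columns in first-appearance order: 22h, 10h, 11h, 05h; column 3 is 11h.
Long rows with route=RT11, hour=11h: 611 + 712 = 1323.

1323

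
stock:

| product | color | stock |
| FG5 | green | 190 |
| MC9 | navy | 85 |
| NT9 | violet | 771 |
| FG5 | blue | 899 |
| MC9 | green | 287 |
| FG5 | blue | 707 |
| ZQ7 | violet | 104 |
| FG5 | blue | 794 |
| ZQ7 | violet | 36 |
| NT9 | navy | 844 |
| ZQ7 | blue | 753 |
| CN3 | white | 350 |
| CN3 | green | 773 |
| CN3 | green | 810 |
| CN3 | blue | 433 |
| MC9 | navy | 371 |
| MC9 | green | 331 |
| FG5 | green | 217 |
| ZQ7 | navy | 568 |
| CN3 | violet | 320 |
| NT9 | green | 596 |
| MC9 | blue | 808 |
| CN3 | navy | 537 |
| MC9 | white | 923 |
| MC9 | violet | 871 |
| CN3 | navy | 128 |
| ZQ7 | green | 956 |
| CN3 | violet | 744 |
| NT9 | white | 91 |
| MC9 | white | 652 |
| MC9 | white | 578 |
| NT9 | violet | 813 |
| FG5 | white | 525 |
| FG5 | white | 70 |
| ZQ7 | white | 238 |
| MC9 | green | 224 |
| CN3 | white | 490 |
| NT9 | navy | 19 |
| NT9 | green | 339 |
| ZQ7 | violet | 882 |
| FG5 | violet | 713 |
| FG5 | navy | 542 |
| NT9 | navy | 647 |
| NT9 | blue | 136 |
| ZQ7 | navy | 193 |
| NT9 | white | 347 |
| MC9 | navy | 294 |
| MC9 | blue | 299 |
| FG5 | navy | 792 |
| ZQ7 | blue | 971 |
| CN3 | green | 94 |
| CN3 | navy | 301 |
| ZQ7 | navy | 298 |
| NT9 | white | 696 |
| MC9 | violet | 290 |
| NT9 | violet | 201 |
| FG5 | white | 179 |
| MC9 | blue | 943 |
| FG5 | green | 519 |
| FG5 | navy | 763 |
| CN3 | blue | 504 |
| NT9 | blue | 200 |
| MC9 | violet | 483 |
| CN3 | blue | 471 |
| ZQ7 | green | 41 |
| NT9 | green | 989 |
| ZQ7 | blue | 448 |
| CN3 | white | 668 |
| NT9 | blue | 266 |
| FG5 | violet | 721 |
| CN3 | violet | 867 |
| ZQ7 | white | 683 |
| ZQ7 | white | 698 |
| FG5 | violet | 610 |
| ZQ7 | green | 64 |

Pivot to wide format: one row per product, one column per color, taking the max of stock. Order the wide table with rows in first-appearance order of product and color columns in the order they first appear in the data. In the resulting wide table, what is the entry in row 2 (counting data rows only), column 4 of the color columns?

With rows in first-appearance order of product, row 2 is product=MC9. color columns in first-appearance order: green, navy, violet, blue, white; column 4 is blue.
Long rows with product=MC9, color=blue: max(808, 299, 943) = 943.

943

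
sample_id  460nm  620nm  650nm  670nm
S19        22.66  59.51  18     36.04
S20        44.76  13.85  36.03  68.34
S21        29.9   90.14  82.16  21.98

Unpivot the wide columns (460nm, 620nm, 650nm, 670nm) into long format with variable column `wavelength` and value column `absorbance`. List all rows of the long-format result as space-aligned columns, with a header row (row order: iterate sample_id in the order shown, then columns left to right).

sample_id  wavelength  absorbance
S19        460nm       22.66     
S19        620nm       59.51     
S19        650nm       18        
S19        670nm       36.04     
S20        460nm       44.76     
S20        620nm       13.85     
S20        650nm       36.03     
S20        670nm       68.34     
S21        460nm       29.9      
S21        620nm       90.14     
S21        650nm       82.16     
S21        670nm       21.98     

Each (sample_id, column) pair becomes one row: 3 × 4 = 12 rows.
For example, (S19, 460nm) → absorbance=22.66.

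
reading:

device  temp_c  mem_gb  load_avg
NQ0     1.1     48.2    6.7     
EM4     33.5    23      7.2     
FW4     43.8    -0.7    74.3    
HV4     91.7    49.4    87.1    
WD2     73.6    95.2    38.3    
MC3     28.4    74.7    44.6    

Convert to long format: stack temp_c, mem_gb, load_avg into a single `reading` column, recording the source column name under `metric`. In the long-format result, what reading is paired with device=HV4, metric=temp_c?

Unpivoting turns each (device, wide-column) pair into one long row.
The wide cell at row HV4, column temp_c holds 91.7, so the long row (HV4, temp_c) has reading=91.7.

91.7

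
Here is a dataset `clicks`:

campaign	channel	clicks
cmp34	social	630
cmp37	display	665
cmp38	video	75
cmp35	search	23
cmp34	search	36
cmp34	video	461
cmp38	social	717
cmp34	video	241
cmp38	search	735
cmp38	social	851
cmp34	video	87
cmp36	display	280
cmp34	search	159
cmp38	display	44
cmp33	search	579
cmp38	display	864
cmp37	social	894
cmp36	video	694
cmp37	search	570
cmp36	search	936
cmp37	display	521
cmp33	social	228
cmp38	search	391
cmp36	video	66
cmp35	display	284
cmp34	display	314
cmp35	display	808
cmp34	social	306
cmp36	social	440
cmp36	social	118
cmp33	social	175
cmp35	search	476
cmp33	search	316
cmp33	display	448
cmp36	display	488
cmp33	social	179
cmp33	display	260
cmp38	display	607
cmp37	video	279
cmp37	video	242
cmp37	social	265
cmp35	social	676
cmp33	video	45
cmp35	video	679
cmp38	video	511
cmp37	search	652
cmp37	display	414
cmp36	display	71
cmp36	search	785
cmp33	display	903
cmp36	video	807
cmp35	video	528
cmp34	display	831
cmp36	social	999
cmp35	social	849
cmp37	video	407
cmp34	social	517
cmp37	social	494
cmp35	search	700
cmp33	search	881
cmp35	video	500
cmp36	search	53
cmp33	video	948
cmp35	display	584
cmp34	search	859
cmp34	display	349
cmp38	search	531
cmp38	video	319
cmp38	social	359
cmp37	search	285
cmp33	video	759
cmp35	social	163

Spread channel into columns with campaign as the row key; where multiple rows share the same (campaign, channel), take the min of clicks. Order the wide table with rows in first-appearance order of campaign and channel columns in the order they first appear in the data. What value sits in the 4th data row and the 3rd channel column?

With rows in first-appearance order of campaign, row 4 is campaign=cmp35. channel columns in first-appearance order: social, display, video, search; column 3 is video.
Long rows with campaign=cmp35, channel=video: min(679, 528, 500) = 500.

500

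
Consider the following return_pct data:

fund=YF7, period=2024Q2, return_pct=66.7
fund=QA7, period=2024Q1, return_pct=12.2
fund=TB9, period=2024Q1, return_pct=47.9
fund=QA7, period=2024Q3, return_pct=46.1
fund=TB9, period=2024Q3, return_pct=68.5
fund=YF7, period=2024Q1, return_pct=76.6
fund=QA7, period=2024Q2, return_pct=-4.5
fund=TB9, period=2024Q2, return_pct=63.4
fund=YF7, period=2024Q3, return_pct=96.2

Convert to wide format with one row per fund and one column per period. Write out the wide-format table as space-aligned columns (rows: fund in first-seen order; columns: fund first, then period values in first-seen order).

fund  2024Q2  2024Q1  2024Q3
YF7   66.7    76.6    96.2  
QA7   -4.5    12.2    46.1  
TB9   63.4    47.9    68.5  

Columns: fund plus the 3 distinct period values (2024Q2, 2024Q1, 2024Q3).
For example, row YF7 column 2024Q2 takes return_pct=66.7 from the long row (YF7, 2024Q2).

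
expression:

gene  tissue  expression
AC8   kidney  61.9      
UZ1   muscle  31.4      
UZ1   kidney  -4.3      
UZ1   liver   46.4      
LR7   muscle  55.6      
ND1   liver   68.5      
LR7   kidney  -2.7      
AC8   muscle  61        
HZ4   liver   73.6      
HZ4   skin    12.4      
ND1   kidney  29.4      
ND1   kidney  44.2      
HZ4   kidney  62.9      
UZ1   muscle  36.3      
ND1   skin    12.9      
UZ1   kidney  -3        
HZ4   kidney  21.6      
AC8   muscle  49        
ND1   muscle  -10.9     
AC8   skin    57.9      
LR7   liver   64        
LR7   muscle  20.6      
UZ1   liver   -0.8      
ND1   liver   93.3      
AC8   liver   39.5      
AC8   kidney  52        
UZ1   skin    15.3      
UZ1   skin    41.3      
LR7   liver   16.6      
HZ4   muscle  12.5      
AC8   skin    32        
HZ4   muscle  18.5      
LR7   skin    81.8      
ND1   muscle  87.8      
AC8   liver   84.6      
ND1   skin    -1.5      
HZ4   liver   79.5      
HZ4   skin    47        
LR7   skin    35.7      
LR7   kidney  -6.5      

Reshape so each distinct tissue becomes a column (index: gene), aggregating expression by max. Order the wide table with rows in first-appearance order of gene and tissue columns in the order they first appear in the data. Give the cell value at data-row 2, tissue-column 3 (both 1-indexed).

With rows in first-appearance order of gene, row 2 is gene=UZ1. tissue columns in first-appearance order: kidney, muscle, liver, skin; column 3 is liver.
Long rows with gene=UZ1, tissue=liver: max(46.4, -0.8) = 46.4.

46.4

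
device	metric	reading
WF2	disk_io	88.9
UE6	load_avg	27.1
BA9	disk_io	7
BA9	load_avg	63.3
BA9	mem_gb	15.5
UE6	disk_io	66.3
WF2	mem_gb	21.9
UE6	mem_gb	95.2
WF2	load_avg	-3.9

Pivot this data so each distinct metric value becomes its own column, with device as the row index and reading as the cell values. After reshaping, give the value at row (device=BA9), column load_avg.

Wide layout: rows indexed by device, columns are the 3 distinct metric values (disk_io, load_avg, mem_gb).
Cell (device=BA9, metric=load_avg) draws from the long row where device=BA9 and metric=load_avg, which has reading=63.3.

63.3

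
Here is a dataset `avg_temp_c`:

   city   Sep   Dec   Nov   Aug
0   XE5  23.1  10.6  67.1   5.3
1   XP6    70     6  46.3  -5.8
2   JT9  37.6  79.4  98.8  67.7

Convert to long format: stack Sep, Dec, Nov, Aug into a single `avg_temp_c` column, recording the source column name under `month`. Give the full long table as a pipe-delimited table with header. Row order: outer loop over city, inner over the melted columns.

Each (city, column) pair becomes one row: 3 × 4 = 12 rows.
For example, (XE5, Sep) → avg_temp_c=23.1.

| city | month | avg_temp_c |
| XE5 | Sep | 23.1 |
| XE5 | Dec | 10.6 |
| XE5 | Nov | 67.1 |
| XE5 | Aug | 5.3 |
| XP6 | Sep | 70 |
| XP6 | Dec | 6 |
| XP6 | Nov | 46.3 |
| XP6 | Aug | -5.8 |
| JT9 | Sep | 37.6 |
| JT9 | Dec | 79.4 |
| JT9 | Nov | 98.8 |
| JT9 | Aug | 67.7 |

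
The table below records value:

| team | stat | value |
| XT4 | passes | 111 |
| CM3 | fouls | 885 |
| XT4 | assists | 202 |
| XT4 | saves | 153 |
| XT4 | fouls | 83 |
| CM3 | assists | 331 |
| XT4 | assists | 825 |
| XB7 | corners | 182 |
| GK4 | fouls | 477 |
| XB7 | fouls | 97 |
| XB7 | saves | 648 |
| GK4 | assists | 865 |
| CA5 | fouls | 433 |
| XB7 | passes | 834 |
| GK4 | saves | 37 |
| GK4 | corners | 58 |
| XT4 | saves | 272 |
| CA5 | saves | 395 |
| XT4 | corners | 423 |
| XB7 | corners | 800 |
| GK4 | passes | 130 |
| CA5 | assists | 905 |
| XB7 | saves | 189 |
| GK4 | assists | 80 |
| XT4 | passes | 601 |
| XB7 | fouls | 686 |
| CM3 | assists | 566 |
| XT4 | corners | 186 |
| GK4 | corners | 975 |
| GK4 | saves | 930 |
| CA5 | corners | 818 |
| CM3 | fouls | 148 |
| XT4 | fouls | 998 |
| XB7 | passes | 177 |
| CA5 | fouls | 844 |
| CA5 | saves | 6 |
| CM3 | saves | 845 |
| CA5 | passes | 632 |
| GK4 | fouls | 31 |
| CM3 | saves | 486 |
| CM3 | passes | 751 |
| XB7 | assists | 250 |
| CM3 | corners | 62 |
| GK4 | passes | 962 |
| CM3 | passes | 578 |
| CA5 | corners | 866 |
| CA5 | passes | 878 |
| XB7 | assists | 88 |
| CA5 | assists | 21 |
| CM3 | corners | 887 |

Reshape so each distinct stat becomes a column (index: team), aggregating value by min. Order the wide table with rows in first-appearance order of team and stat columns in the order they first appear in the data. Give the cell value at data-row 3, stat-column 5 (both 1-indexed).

182

With rows in first-appearance order of team, row 3 is team=XB7. stat columns in first-appearance order: passes, fouls, assists, saves, corners; column 5 is corners.
Long rows with team=XB7, stat=corners: min(182, 800) = 182.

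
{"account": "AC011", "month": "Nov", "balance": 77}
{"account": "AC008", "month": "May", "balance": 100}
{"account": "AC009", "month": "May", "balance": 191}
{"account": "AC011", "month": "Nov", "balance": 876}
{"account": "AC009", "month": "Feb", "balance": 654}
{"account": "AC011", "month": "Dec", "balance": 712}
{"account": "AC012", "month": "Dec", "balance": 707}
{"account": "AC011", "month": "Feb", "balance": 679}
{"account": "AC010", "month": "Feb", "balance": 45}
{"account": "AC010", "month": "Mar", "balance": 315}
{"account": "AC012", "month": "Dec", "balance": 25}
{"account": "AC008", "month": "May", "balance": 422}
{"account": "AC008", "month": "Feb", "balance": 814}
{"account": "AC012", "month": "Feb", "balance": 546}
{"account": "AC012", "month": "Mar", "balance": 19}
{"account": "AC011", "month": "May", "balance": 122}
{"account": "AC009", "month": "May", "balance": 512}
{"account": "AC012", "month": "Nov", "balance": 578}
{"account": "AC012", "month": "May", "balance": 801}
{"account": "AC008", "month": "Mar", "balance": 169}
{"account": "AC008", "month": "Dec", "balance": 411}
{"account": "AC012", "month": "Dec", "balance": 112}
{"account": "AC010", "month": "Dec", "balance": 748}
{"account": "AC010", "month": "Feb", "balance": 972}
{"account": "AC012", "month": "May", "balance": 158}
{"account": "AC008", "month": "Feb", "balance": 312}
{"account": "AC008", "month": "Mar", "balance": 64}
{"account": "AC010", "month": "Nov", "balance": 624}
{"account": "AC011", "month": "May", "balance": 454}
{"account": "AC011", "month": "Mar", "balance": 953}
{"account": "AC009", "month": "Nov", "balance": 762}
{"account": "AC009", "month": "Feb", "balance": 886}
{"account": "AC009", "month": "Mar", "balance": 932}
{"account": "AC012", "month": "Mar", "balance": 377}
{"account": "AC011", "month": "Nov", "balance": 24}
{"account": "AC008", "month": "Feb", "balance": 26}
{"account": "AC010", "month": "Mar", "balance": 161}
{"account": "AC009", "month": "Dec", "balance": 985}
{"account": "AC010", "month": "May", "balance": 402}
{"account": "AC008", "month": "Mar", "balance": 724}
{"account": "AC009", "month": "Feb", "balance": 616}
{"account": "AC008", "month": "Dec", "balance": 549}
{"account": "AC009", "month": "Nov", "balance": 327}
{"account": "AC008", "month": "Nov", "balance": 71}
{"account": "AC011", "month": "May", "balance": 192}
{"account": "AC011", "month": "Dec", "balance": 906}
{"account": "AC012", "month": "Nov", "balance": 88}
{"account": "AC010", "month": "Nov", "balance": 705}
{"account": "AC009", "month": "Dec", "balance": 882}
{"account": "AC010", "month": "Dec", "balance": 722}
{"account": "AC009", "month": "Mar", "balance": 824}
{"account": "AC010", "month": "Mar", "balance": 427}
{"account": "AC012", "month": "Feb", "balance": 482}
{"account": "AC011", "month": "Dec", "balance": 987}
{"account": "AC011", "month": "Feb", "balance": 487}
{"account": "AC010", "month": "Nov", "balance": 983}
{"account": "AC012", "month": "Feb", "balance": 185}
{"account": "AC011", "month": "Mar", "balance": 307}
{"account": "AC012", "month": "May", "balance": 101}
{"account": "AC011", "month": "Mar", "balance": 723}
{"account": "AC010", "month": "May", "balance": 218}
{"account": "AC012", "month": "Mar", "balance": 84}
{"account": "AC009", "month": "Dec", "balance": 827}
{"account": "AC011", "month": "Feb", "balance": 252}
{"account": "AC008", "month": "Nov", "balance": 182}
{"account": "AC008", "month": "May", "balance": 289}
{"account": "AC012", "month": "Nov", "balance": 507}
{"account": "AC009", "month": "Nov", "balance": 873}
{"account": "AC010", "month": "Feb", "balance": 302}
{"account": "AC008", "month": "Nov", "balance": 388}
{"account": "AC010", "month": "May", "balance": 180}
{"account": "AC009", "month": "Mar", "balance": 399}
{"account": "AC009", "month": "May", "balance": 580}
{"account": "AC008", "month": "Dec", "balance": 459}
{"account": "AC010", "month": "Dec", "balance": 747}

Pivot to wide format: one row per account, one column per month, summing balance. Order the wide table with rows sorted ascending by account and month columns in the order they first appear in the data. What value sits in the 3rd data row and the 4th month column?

2217

With rows sorted ascending by account, row 3 is account=AC010. month columns in first-appearance order: Nov, May, Feb, Dec, Mar; column 4 is Dec.
Long rows with account=AC010, month=Dec: 748 + 722 + 747 = 2217.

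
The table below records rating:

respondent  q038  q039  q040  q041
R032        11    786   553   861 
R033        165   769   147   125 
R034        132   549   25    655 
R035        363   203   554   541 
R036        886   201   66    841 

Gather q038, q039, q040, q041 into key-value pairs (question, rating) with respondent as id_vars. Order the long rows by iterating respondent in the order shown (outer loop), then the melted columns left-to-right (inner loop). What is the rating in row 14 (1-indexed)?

203

20 rows total (5 × 4). Row 14: index ⌊(14-1)/4⌋ = 3 into respondent → R035; (14-1) mod 4 = 1 into the melted columns → q039.
So row 14 is (R035, q039, 203); rating = 203.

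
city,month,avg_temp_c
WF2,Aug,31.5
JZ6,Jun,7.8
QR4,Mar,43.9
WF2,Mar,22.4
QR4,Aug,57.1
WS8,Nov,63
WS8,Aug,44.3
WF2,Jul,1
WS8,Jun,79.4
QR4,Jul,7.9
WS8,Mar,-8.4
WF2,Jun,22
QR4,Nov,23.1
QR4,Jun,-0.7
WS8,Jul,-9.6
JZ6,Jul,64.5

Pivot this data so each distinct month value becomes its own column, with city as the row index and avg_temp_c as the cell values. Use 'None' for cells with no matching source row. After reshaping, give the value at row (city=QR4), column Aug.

The long row with city=QR4, month=Aug has avg_temp_c=57.1.

57.1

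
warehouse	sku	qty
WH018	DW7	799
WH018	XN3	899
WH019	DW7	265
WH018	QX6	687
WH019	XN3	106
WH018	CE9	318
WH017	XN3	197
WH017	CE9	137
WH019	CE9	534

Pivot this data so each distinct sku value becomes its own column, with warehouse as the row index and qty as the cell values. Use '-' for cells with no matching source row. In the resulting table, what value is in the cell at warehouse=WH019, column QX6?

-

No long-format row has warehouse=WH019 and sku=QX6, so the cell is -.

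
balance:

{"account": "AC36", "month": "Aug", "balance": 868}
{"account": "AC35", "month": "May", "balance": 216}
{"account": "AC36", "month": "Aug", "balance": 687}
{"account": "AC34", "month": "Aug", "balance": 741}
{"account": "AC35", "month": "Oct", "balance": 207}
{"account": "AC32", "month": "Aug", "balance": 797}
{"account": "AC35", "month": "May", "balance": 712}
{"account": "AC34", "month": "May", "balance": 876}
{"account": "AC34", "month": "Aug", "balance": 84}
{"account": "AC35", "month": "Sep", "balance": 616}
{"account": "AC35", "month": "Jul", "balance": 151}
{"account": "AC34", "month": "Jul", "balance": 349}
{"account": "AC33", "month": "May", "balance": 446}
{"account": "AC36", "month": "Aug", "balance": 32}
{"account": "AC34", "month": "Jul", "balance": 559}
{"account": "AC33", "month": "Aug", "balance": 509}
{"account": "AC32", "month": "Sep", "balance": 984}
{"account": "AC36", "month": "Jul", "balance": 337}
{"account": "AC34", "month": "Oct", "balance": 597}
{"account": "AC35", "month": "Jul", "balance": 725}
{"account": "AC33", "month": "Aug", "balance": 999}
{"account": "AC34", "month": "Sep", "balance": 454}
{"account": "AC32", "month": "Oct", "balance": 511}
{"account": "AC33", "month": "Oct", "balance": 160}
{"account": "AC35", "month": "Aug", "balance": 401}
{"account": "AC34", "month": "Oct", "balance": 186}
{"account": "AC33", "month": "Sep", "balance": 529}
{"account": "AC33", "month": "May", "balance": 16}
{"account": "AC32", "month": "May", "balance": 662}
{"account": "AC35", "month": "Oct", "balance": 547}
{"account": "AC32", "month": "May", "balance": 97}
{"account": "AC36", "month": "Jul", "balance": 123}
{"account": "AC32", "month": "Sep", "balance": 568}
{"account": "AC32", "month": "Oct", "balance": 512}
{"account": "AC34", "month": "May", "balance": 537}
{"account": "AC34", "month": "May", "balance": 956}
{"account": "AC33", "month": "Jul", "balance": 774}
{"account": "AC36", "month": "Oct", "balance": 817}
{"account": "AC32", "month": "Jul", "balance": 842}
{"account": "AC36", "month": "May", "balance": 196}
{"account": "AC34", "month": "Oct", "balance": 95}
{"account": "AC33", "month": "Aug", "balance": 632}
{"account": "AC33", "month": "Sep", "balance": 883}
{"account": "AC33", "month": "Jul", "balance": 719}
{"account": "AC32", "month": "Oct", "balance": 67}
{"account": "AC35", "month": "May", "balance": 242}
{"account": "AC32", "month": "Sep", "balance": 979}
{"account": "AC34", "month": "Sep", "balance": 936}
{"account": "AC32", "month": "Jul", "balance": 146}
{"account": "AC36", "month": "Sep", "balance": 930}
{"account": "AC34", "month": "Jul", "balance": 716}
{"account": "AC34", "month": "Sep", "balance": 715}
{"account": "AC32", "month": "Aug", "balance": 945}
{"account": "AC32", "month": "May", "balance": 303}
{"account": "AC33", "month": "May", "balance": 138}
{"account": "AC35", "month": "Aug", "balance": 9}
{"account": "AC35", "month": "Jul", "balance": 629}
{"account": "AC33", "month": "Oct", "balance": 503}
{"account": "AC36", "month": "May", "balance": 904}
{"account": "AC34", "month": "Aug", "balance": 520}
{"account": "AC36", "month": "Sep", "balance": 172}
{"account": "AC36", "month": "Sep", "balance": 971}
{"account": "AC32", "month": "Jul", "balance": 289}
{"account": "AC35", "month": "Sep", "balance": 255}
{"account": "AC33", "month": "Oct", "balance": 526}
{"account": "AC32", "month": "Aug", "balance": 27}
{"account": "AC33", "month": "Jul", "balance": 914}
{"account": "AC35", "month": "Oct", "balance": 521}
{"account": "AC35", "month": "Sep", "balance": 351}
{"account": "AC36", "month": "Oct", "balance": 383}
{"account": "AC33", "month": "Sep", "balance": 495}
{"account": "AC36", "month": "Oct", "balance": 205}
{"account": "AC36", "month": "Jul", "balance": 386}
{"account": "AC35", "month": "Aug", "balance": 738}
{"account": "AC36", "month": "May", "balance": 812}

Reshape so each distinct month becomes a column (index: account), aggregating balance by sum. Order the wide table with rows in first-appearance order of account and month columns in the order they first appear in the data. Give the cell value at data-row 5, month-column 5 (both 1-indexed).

2407

With rows in first-appearance order of account, row 5 is account=AC33. month columns in first-appearance order: Aug, May, Oct, Sep, Jul; column 5 is Jul.
Long rows with account=AC33, month=Jul: 774 + 719 + 914 = 2407.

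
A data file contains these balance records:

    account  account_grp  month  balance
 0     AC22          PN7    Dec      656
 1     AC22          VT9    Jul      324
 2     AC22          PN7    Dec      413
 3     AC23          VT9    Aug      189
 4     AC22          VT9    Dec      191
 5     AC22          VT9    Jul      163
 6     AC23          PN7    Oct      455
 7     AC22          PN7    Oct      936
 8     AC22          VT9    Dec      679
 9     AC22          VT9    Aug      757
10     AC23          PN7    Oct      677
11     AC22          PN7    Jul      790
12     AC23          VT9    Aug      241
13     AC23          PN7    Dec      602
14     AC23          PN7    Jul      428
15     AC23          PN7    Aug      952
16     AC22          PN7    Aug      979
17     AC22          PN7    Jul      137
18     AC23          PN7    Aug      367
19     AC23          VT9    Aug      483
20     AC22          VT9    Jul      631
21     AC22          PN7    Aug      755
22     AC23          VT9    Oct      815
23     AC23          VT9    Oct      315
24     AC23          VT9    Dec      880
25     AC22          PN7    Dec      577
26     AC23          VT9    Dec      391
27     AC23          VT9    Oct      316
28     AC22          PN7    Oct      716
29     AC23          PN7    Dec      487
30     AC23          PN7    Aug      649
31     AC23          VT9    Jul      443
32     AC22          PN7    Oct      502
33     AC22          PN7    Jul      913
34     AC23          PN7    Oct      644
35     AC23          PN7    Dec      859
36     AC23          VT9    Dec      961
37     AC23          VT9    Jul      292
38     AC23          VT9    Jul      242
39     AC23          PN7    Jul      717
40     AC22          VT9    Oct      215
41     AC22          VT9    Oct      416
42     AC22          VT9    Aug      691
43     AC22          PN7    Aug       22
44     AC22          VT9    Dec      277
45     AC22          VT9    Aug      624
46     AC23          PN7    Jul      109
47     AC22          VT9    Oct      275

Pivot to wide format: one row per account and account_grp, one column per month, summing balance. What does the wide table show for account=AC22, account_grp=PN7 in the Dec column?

1646

Rows with account=AC22, account_grp=PN7 and month=Dec: balance values are 656, 413, 577.
656 + 413 + 577 = 1646.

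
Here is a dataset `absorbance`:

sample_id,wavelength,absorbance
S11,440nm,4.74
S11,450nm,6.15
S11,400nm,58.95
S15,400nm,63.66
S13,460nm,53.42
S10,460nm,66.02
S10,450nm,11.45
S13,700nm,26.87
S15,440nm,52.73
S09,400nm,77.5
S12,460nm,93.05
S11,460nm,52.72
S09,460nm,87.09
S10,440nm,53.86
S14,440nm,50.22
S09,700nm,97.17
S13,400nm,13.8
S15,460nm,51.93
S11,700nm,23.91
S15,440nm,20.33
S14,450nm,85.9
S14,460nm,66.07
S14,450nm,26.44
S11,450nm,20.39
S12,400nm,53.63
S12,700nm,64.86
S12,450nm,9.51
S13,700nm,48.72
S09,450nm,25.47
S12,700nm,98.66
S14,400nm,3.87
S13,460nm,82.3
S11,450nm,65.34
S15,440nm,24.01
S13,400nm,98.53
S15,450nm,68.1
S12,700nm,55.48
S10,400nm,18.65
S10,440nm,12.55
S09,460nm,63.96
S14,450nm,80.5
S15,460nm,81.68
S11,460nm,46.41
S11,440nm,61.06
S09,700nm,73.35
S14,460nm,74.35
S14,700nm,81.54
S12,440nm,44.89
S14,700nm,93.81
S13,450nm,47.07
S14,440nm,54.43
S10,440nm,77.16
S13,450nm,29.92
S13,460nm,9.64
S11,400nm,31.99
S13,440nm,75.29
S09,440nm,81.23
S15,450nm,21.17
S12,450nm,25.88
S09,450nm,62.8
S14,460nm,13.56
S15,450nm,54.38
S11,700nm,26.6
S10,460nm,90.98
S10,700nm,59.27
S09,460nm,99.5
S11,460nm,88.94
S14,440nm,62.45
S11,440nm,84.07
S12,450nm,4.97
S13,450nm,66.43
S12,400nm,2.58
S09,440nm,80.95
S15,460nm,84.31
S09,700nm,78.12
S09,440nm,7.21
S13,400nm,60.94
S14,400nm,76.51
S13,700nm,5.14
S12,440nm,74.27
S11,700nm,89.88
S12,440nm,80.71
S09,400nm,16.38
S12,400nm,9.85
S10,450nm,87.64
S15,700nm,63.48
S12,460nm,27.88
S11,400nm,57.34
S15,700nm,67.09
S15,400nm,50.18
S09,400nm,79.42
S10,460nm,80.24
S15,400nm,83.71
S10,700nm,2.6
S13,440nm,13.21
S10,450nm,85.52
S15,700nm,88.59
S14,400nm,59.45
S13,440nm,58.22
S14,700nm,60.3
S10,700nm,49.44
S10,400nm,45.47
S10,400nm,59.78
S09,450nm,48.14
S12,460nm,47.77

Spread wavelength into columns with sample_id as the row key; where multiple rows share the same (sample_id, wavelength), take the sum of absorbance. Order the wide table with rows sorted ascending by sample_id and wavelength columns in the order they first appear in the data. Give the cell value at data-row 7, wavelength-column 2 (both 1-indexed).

With rows sorted ascending by sample_id, row 7 is sample_id=S15. wavelength columns in first-appearance order: 440nm, 450nm, 400nm, 460nm, 700nm; column 2 is 450nm.
Long rows with sample_id=S15, wavelength=450nm: 68.1 + 21.17 + 54.38 = 143.65.

143.65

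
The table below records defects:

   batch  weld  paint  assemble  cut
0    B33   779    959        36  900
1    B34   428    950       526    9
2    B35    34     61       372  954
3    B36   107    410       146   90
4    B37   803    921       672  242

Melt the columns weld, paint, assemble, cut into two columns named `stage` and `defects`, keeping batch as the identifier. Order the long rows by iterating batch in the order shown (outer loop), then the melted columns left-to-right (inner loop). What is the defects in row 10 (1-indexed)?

20 rows total (5 × 4). Row 10: index ⌊(10-1)/4⌋ = 2 into batch → B35; (10-1) mod 4 = 1 into the melted columns → paint.
So row 10 is (B35, paint, 61); defects = 61.

61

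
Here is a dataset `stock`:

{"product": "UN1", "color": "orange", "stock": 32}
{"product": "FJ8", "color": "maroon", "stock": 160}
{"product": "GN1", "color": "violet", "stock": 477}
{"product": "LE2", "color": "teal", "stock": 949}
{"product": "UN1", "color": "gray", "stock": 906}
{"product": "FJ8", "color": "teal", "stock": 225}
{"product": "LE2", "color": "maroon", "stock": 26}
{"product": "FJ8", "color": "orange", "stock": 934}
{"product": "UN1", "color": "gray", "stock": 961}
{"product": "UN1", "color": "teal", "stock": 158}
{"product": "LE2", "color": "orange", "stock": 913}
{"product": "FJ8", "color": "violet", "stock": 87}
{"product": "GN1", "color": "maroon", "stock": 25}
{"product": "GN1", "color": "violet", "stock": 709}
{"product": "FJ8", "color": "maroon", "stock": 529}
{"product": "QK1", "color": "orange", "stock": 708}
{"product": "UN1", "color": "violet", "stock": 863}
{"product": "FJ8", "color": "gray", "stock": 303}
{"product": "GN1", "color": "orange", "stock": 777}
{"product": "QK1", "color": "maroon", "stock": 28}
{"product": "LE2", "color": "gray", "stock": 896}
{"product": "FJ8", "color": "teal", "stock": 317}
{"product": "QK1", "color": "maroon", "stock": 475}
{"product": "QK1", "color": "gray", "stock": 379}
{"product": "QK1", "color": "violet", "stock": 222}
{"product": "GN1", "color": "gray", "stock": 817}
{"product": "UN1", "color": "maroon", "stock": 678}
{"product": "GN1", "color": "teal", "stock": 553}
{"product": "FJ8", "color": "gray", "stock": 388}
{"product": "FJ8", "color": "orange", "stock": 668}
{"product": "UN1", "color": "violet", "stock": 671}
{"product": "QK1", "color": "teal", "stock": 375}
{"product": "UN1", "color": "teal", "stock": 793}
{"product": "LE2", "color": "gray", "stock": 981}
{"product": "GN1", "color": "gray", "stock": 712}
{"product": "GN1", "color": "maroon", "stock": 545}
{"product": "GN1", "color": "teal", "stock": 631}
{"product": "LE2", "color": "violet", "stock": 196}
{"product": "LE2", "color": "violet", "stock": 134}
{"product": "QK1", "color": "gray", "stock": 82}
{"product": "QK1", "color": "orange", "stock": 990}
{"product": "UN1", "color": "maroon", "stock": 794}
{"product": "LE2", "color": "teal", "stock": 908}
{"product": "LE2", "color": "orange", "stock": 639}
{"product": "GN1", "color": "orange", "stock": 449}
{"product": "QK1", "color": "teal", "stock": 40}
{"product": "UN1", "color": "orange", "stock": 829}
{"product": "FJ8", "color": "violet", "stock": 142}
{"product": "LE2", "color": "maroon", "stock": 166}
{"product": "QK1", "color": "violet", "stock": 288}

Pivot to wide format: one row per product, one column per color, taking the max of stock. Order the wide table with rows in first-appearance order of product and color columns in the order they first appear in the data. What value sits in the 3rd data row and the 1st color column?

With rows in first-appearance order of product, row 3 is product=GN1. color columns in first-appearance order: orange, maroon, violet, teal, gray; column 1 is orange.
Long rows with product=GN1, color=orange: max(777, 449) = 777.

777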